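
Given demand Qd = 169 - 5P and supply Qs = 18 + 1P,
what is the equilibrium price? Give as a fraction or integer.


At equilibrium, Qd = Qs.
169 - 5P = 18 + 1P
169 - 18 = 5P + 1P
151 = 6P
P* = 151/6 = 151/6

151/6


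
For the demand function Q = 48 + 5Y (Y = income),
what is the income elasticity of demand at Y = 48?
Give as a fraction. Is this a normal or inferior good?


dQ/dY = 5
At Y = 48: Q = 48 + 5*48 = 288
Ey = (dQ/dY)(Y/Q) = 5 * 48 / 288 = 5/6
Since Ey > 0, this is a normal good.

5/6 (normal good)


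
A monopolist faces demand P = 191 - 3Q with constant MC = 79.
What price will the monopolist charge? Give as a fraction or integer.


MR = 191 - 6Q
Set MR = MC: 191 - 6Q = 79
Q* = 56/3
Substitute into demand:
P* = 191 - 3*56/3 = 135

135


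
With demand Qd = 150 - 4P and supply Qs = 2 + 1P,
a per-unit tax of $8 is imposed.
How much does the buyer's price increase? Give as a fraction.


With a per-unit tax, the buyer's price increase depends on relative slopes.
Supply slope: d = 1, Demand slope: b = 4
Buyer's price increase = d * tax / (b + d)
= 1 * 8 / (4 + 1)
= 8 / 5 = 8/5

8/5


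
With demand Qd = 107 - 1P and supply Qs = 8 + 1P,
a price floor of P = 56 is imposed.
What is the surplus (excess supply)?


At P = 56:
Qd = 107 - 1*56 = 51
Qs = 8 + 1*56 = 64
Surplus = Qs - Qd = 64 - 51 = 13

13


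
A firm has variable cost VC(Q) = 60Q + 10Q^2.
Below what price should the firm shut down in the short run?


AVC(Q) = VC(Q)/Q = 60 + 10Q
AVC is increasing in Q, so minimum AVC is at Q -> 0+.
Min AVC = 60
The firm should shut down if P < 60.

60


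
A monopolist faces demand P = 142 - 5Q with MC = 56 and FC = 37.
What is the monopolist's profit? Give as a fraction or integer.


MR = MC: 142 - 10Q = 56
Q* = 43/5
P* = 142 - 5*43/5 = 99
Profit = (P* - MC)*Q* - FC
= (99 - 56)*43/5 - 37
= 43*43/5 - 37
= 1849/5 - 37 = 1664/5

1664/5


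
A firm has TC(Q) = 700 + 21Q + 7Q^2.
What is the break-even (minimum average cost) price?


AC(Q) = 700/Q + 21 + 7Q
To minimize: dAC/dQ = -700/Q^2 + 7 = 0
Q^2 = 700/7 = 100
Q* = 10
Min AC = 700/10 + 21 + 7*10
Min AC = 70 + 21 + 70 = 161

161


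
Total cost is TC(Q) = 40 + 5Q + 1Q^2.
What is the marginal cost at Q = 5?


MC = dTC/dQ = 5 + 2*1*Q
At Q = 5:
MC = 5 + 2*5
MC = 5 + 10 = 15

15


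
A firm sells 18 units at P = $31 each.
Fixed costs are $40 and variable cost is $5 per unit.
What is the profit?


Total Revenue = P * Q = 31 * 18 = $558
Total Cost = FC + VC*Q = 40 + 5*18 = $130
Profit = TR - TC = 558 - 130 = $428

$428


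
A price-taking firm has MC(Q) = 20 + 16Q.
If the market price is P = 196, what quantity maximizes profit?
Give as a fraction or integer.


In perfect competition, profit is maximized where P = MC.
196 = 20 + 16Q
176 = 16Q
Q* = 176/16 = 11

11


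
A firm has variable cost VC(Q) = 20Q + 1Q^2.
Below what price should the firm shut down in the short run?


AVC(Q) = VC(Q)/Q = 20 + 1Q
AVC is increasing in Q, so minimum AVC is at Q -> 0+.
Min AVC = 20
The firm should shut down if P < 20.

20


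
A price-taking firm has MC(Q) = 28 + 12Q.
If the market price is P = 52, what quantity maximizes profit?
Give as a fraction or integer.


In perfect competition, profit is maximized where P = MC.
52 = 28 + 12Q
24 = 12Q
Q* = 24/12 = 2

2


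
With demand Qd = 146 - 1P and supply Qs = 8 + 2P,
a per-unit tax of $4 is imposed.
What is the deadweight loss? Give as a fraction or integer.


Pre-tax equilibrium quantity: Q* = 100
Post-tax equilibrium quantity: Q_tax = 292/3
Reduction in quantity: Q* - Q_tax = 8/3
DWL = (1/2) * tax * (Q* - Q_tax)
DWL = (1/2) * 4 * 8/3 = 16/3

16/3


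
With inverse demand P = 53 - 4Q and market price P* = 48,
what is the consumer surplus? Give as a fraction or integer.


Maximum willingness to pay (at Q=0): P_max = 53
Quantity demanded at P* = 48:
Q* = (53 - 48)/4 = 5/4
CS = (1/2) * Q* * (P_max - P*)
CS = (1/2) * 5/4 * (53 - 48)
CS = (1/2) * 5/4 * 5 = 25/8

25/8


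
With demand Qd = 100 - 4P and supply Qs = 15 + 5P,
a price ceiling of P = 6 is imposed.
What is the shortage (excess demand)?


At P = 6:
Qd = 100 - 4*6 = 76
Qs = 15 + 5*6 = 45
Shortage = Qd - Qs = 76 - 45 = 31

31


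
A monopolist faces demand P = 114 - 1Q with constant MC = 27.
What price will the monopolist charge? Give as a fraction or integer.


MR = 114 - 2Q
Set MR = MC: 114 - 2Q = 27
Q* = 87/2
Substitute into demand:
P* = 114 - 1*87/2 = 141/2

141/2


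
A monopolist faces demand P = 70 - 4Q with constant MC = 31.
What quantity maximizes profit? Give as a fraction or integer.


TR = P*Q = (70 - 4Q)Q = 70Q - 4Q^2
MR = dTR/dQ = 70 - 8Q
Set MR = MC:
70 - 8Q = 31
39 = 8Q
Q* = 39/8 = 39/8

39/8


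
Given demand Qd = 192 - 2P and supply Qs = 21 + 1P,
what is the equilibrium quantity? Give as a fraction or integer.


First find equilibrium price:
192 - 2P = 21 + 1P
P* = 171/3 = 57
Then substitute into demand:
Q* = 192 - 2 * 57 = 78

78


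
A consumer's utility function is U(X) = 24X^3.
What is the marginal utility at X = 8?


MU = dU/dX = 24*3*X^(3-1)
MU = 72*X^2
At X = 8:
MU = 72 * 8^2
MU = 72 * 64 = 4608

4608


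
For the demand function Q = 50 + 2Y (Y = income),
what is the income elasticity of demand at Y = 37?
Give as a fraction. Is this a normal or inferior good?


dQ/dY = 2
At Y = 37: Q = 50 + 2*37 = 124
Ey = (dQ/dY)(Y/Q) = 2 * 37 / 124 = 37/62
Since Ey > 0, this is a normal good.

37/62 (normal good)


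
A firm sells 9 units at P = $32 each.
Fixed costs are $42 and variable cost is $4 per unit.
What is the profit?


Total Revenue = P * Q = 32 * 9 = $288
Total Cost = FC + VC*Q = 42 + 4*9 = $78
Profit = TR - TC = 288 - 78 = $210

$210


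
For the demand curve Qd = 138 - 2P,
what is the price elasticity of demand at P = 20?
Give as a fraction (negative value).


dQ/dP = -2
At P = 20: Q = 138 - 2*20 = 98
E = (dQ/dP)(P/Q) = (-2)(20/98) = -20/49

-20/49


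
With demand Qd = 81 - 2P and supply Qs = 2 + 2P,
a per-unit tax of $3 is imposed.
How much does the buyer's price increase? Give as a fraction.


With a per-unit tax, the buyer's price increase depends on relative slopes.
Supply slope: d = 2, Demand slope: b = 2
Buyer's price increase = d * tax / (b + d)
= 2 * 3 / (2 + 2)
= 6 / 4 = 3/2

3/2


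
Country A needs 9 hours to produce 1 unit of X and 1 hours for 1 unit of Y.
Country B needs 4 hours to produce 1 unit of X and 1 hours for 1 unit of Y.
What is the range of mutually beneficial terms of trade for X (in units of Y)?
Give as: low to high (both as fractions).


Opportunity cost of X for Country A = hours_X / hours_Y = 9/1 = 9 units of Y
Opportunity cost of X for Country B = hours_X / hours_Y = 4/1 = 4 units of Y
Terms of trade must be between the two opportunity costs.
Range: 4 to 9

4 to 9


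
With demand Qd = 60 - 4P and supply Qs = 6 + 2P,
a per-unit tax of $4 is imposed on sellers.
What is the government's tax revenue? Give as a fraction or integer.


With tax on sellers, new supply: Qs' = 6 + 2(P - 4)
= 2P - 2
New equilibrium quantity:
Q_new = 56/3
Tax revenue = tax * Q_new = 4 * 56/3 = 224/3

224/3


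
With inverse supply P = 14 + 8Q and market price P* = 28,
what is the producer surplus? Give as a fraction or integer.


Minimum supply price (at Q=0): P_min = 14
Quantity supplied at P* = 28:
Q* = (28 - 14)/8 = 7/4
PS = (1/2) * Q* * (P* - P_min)
PS = (1/2) * 7/4 * (28 - 14)
PS = (1/2) * 7/4 * 14 = 49/4

49/4


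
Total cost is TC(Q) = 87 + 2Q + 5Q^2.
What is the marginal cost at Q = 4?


MC = dTC/dQ = 2 + 2*5*Q
At Q = 4:
MC = 2 + 10*4
MC = 2 + 40 = 42

42


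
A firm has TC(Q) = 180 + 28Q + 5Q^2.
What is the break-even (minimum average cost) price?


AC(Q) = 180/Q + 28 + 5Q
To minimize: dAC/dQ = -180/Q^2 + 5 = 0
Q^2 = 180/5 = 36
Q* = 6
Min AC = 180/6 + 28 + 5*6
Min AC = 30 + 28 + 30 = 88

88


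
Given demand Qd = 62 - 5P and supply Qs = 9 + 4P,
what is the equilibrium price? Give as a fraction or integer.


At equilibrium, Qd = Qs.
62 - 5P = 9 + 4P
62 - 9 = 5P + 4P
53 = 9P
P* = 53/9 = 53/9

53/9


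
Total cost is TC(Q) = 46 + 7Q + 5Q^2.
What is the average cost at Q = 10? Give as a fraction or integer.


TC(10) = 46 + 7*10 + 5*10^2
TC(10) = 46 + 70 + 500 = 616
AC = TC/Q = 616/10 = 308/5

308/5


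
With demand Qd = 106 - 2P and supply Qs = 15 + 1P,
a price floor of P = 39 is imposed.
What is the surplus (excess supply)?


At P = 39:
Qd = 106 - 2*39 = 28
Qs = 15 + 1*39 = 54
Surplus = Qs - Qd = 54 - 28 = 26

26


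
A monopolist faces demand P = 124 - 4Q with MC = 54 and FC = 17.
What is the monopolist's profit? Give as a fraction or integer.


MR = MC: 124 - 8Q = 54
Q* = 35/4
P* = 124 - 4*35/4 = 89
Profit = (P* - MC)*Q* - FC
= (89 - 54)*35/4 - 17
= 35*35/4 - 17
= 1225/4 - 17 = 1157/4

1157/4


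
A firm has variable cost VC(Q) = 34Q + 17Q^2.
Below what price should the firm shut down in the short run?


AVC(Q) = VC(Q)/Q = 34 + 17Q
AVC is increasing in Q, so minimum AVC is at Q -> 0+.
Min AVC = 34
The firm should shut down if P < 34.

34


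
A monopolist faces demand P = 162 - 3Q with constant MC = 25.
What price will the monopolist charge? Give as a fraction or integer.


MR = 162 - 6Q
Set MR = MC: 162 - 6Q = 25
Q* = 137/6
Substitute into demand:
P* = 162 - 3*137/6 = 187/2

187/2


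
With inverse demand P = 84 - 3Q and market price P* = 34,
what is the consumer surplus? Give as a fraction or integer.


Maximum willingness to pay (at Q=0): P_max = 84
Quantity demanded at P* = 34:
Q* = (84 - 34)/3 = 50/3
CS = (1/2) * Q* * (P_max - P*)
CS = (1/2) * 50/3 * (84 - 34)
CS = (1/2) * 50/3 * 50 = 1250/3

1250/3


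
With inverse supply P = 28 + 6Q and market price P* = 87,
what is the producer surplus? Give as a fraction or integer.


Minimum supply price (at Q=0): P_min = 28
Quantity supplied at P* = 87:
Q* = (87 - 28)/6 = 59/6
PS = (1/2) * Q* * (P* - P_min)
PS = (1/2) * 59/6 * (87 - 28)
PS = (1/2) * 59/6 * 59 = 3481/12

3481/12


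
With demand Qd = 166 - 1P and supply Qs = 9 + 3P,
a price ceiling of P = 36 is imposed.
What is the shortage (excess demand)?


At P = 36:
Qd = 166 - 1*36 = 130
Qs = 9 + 3*36 = 117
Shortage = Qd - Qs = 130 - 117 = 13

13


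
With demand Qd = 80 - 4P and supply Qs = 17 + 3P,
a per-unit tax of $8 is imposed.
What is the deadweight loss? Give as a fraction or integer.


Pre-tax equilibrium quantity: Q* = 44
Post-tax equilibrium quantity: Q_tax = 212/7
Reduction in quantity: Q* - Q_tax = 96/7
DWL = (1/2) * tax * (Q* - Q_tax)
DWL = (1/2) * 8 * 96/7 = 384/7

384/7


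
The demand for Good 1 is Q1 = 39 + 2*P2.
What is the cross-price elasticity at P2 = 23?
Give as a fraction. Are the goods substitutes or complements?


dQ1/dP2 = 2
At P2 = 23: Q1 = 39 + 2*23 = 85
Exy = (dQ1/dP2)(P2/Q1) = 2 * 23 / 85 = 46/85
Since Exy > 0, the goods are substitutes.

46/85 (substitutes)


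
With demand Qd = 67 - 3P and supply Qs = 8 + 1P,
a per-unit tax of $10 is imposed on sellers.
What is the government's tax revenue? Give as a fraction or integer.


With tax on sellers, new supply: Qs' = 8 + 1(P - 10)
= 1P - 2
New equilibrium quantity:
Q_new = 61/4
Tax revenue = tax * Q_new = 10 * 61/4 = 305/2

305/2


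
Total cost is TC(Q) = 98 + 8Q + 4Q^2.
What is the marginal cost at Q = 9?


MC = dTC/dQ = 8 + 2*4*Q
At Q = 9:
MC = 8 + 8*9
MC = 8 + 72 = 80

80


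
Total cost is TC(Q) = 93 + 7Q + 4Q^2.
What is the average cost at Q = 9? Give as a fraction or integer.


TC(9) = 93 + 7*9 + 4*9^2
TC(9) = 93 + 63 + 324 = 480
AC = TC/Q = 480/9 = 160/3

160/3


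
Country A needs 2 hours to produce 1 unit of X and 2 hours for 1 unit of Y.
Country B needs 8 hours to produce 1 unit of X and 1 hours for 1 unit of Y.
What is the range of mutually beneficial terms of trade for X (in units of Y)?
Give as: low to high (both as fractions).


Opportunity cost of X for Country A = hours_X / hours_Y = 2/2 = 1 units of Y
Opportunity cost of X for Country B = hours_X / hours_Y = 8/1 = 8 units of Y
Terms of trade must be between the two opportunity costs.
Range: 1 to 8

1 to 8


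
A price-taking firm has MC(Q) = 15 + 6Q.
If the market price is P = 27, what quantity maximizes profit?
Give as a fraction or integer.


In perfect competition, profit is maximized where P = MC.
27 = 15 + 6Q
12 = 6Q
Q* = 12/6 = 2

2


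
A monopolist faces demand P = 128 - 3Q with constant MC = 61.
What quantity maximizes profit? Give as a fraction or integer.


TR = P*Q = (128 - 3Q)Q = 128Q - 3Q^2
MR = dTR/dQ = 128 - 6Q
Set MR = MC:
128 - 6Q = 61
67 = 6Q
Q* = 67/6 = 67/6

67/6


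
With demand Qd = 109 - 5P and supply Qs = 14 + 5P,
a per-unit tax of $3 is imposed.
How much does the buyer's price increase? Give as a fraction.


With a per-unit tax, the buyer's price increase depends on relative slopes.
Supply slope: d = 5, Demand slope: b = 5
Buyer's price increase = d * tax / (b + d)
= 5 * 3 / (5 + 5)
= 15 / 10 = 3/2

3/2


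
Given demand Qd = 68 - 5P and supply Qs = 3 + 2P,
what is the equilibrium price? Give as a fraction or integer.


At equilibrium, Qd = Qs.
68 - 5P = 3 + 2P
68 - 3 = 5P + 2P
65 = 7P
P* = 65/7 = 65/7

65/7


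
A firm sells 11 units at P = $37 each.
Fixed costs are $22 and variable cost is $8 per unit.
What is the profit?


Total Revenue = P * Q = 37 * 11 = $407
Total Cost = FC + VC*Q = 22 + 8*11 = $110
Profit = TR - TC = 407 - 110 = $297

$297


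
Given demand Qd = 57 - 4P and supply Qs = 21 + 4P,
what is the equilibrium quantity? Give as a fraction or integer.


First find equilibrium price:
57 - 4P = 21 + 4P
P* = 36/8 = 9/2
Then substitute into demand:
Q* = 57 - 4 * 9/2 = 39

39


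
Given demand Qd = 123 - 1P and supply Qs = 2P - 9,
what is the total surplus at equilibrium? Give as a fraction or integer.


Find equilibrium: 123 - 1P = 2P - 9
123 + 9 = 3P
P* = 132/3 = 44
Q* = 2*44 - 9 = 79
Inverse demand: P = 123 - Q/1, so P_max = 123
Inverse supply: P = 9/2 + Q/2, so P_min = 9/2
CS = (1/2) * 79 * (123 - 44) = 6241/2
PS = (1/2) * 79 * (44 - 9/2) = 6241/4
TS = CS + PS = 6241/2 + 6241/4 = 18723/4

18723/4


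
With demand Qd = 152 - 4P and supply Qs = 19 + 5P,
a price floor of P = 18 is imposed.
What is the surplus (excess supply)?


At P = 18:
Qd = 152 - 4*18 = 80
Qs = 19 + 5*18 = 109
Surplus = Qs - Qd = 109 - 80 = 29

29


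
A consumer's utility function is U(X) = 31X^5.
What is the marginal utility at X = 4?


MU = dU/dX = 31*5*X^(5-1)
MU = 155*X^4
At X = 4:
MU = 155 * 4^4
MU = 155 * 256 = 39680

39680


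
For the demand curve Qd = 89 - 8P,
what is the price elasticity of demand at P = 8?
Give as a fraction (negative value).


dQ/dP = -8
At P = 8: Q = 89 - 8*8 = 25
E = (dQ/dP)(P/Q) = (-8)(8/25) = -64/25

-64/25


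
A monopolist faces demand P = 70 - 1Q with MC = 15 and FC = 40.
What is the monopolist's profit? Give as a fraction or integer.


MR = MC: 70 - 2Q = 15
Q* = 55/2
P* = 70 - 1*55/2 = 85/2
Profit = (P* - MC)*Q* - FC
= (85/2 - 15)*55/2 - 40
= 55/2*55/2 - 40
= 3025/4 - 40 = 2865/4

2865/4


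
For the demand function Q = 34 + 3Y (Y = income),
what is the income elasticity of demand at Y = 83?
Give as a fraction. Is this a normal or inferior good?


dQ/dY = 3
At Y = 83: Q = 34 + 3*83 = 283
Ey = (dQ/dY)(Y/Q) = 3 * 83 / 283 = 249/283
Since Ey > 0, this is a normal good.

249/283 (normal good)


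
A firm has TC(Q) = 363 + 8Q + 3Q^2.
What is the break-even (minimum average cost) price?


AC(Q) = 363/Q + 8 + 3Q
To minimize: dAC/dQ = -363/Q^2 + 3 = 0
Q^2 = 363/3 = 121
Q* = 11
Min AC = 363/11 + 8 + 3*11
Min AC = 33 + 8 + 33 = 74

74


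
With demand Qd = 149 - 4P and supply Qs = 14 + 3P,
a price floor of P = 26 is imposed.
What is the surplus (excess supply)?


At P = 26:
Qd = 149 - 4*26 = 45
Qs = 14 + 3*26 = 92
Surplus = Qs - Qd = 92 - 45 = 47

47


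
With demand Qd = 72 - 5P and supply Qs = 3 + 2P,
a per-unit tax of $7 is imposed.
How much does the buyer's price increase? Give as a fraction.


With a per-unit tax, the buyer's price increase depends on relative slopes.
Supply slope: d = 2, Demand slope: b = 5
Buyer's price increase = d * tax / (b + d)
= 2 * 7 / (5 + 2)
= 14 / 7 = 2

2


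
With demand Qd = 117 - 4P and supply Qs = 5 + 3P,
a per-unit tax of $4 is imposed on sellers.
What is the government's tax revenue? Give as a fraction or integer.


With tax on sellers, new supply: Qs' = 5 + 3(P - 4)
= 3P - 7
New equilibrium quantity:
Q_new = 323/7
Tax revenue = tax * Q_new = 4 * 323/7 = 1292/7

1292/7


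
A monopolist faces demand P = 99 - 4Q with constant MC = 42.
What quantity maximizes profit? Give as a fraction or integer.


TR = P*Q = (99 - 4Q)Q = 99Q - 4Q^2
MR = dTR/dQ = 99 - 8Q
Set MR = MC:
99 - 8Q = 42
57 = 8Q
Q* = 57/8 = 57/8

57/8


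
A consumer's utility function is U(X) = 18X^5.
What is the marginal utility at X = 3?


MU = dU/dX = 18*5*X^(5-1)
MU = 90*X^4
At X = 3:
MU = 90 * 3^4
MU = 90 * 81 = 7290

7290


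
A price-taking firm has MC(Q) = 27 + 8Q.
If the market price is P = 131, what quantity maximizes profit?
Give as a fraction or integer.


In perfect competition, profit is maximized where P = MC.
131 = 27 + 8Q
104 = 8Q
Q* = 104/8 = 13

13


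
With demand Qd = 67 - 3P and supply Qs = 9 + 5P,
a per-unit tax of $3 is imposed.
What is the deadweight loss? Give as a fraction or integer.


Pre-tax equilibrium quantity: Q* = 181/4
Post-tax equilibrium quantity: Q_tax = 317/8
Reduction in quantity: Q* - Q_tax = 45/8
DWL = (1/2) * tax * (Q* - Q_tax)
DWL = (1/2) * 3 * 45/8 = 135/16

135/16


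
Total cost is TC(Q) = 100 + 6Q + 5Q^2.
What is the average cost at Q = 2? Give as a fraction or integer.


TC(2) = 100 + 6*2 + 5*2^2
TC(2) = 100 + 12 + 20 = 132
AC = TC/Q = 132/2 = 66

66


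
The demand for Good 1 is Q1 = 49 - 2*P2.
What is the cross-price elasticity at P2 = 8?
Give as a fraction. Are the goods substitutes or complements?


dQ1/dP2 = -2
At P2 = 8: Q1 = 49 - 2*8 = 33
Exy = (dQ1/dP2)(P2/Q1) = -2 * 8 / 33 = -16/33
Since Exy < 0, the goods are complements.

-16/33 (complements)


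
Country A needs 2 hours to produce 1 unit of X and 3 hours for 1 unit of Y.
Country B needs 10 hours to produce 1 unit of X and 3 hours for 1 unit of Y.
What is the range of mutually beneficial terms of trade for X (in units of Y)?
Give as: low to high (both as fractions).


Opportunity cost of X for Country A = hours_X / hours_Y = 2/3 = 2/3 units of Y
Opportunity cost of X for Country B = hours_X / hours_Y = 10/3 = 10/3 units of Y
Terms of trade must be between the two opportunity costs.
Range: 2/3 to 10/3

2/3 to 10/3


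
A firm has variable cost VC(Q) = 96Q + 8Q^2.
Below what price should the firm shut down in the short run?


AVC(Q) = VC(Q)/Q = 96 + 8Q
AVC is increasing in Q, so minimum AVC is at Q -> 0+.
Min AVC = 96
The firm should shut down if P < 96.

96


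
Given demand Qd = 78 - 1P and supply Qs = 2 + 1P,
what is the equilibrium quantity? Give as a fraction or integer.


First find equilibrium price:
78 - 1P = 2 + 1P
P* = 76/2 = 38
Then substitute into demand:
Q* = 78 - 1 * 38 = 40

40


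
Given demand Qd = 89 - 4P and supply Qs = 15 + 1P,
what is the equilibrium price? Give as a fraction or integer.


At equilibrium, Qd = Qs.
89 - 4P = 15 + 1P
89 - 15 = 4P + 1P
74 = 5P
P* = 74/5 = 74/5

74/5


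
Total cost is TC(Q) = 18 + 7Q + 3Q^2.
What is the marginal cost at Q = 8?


MC = dTC/dQ = 7 + 2*3*Q
At Q = 8:
MC = 7 + 6*8
MC = 7 + 48 = 55

55


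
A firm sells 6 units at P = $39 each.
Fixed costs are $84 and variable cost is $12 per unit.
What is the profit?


Total Revenue = P * Q = 39 * 6 = $234
Total Cost = FC + VC*Q = 84 + 12*6 = $156
Profit = TR - TC = 234 - 156 = $78

$78


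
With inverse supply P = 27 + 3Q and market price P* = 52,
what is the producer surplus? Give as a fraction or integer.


Minimum supply price (at Q=0): P_min = 27
Quantity supplied at P* = 52:
Q* = (52 - 27)/3 = 25/3
PS = (1/2) * Q* * (P* - P_min)
PS = (1/2) * 25/3 * (52 - 27)
PS = (1/2) * 25/3 * 25 = 625/6

625/6


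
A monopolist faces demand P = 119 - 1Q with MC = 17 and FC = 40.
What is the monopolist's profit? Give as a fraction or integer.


MR = MC: 119 - 2Q = 17
Q* = 51
P* = 119 - 1*51 = 68
Profit = (P* - MC)*Q* - FC
= (68 - 17)*51 - 40
= 51*51 - 40
= 2601 - 40 = 2561

2561


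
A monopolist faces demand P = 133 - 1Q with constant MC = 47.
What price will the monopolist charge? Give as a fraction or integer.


MR = 133 - 2Q
Set MR = MC: 133 - 2Q = 47
Q* = 43
Substitute into demand:
P* = 133 - 1*43 = 90

90


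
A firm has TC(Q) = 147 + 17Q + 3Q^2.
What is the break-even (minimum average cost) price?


AC(Q) = 147/Q + 17 + 3Q
To minimize: dAC/dQ = -147/Q^2 + 3 = 0
Q^2 = 147/3 = 49
Q* = 7
Min AC = 147/7 + 17 + 3*7
Min AC = 21 + 17 + 21 = 59

59


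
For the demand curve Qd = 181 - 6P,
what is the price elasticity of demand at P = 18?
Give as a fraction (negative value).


dQ/dP = -6
At P = 18: Q = 181 - 6*18 = 73
E = (dQ/dP)(P/Q) = (-6)(18/73) = -108/73

-108/73


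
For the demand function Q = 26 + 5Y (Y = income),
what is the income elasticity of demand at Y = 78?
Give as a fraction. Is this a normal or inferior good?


dQ/dY = 5
At Y = 78: Q = 26 + 5*78 = 416
Ey = (dQ/dY)(Y/Q) = 5 * 78 / 416 = 15/16
Since Ey > 0, this is a normal good.

15/16 (normal good)


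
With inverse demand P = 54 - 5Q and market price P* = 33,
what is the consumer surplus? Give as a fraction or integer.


Maximum willingness to pay (at Q=0): P_max = 54
Quantity demanded at P* = 33:
Q* = (54 - 33)/5 = 21/5
CS = (1/2) * Q* * (P_max - P*)
CS = (1/2) * 21/5 * (54 - 33)
CS = (1/2) * 21/5 * 21 = 441/10

441/10


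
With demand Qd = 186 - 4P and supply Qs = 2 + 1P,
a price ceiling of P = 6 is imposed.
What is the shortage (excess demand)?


At P = 6:
Qd = 186 - 4*6 = 162
Qs = 2 + 1*6 = 8
Shortage = Qd - Qs = 162 - 8 = 154

154


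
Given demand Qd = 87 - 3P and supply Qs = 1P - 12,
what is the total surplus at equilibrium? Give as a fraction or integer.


Find equilibrium: 87 - 3P = 1P - 12
87 + 12 = 4P
P* = 99/4 = 99/4
Q* = 1*99/4 - 12 = 51/4
Inverse demand: P = 29 - Q/3, so P_max = 29
Inverse supply: P = 12 + Q/1, so P_min = 12
CS = (1/2) * 51/4 * (29 - 99/4) = 867/32
PS = (1/2) * 51/4 * (99/4 - 12) = 2601/32
TS = CS + PS = 867/32 + 2601/32 = 867/8

867/8


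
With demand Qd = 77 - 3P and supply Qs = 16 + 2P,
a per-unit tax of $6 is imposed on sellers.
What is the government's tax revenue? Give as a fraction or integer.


With tax on sellers, new supply: Qs' = 16 + 2(P - 6)
= 4 + 2P
New equilibrium quantity:
Q_new = 166/5
Tax revenue = tax * Q_new = 6 * 166/5 = 996/5

996/5


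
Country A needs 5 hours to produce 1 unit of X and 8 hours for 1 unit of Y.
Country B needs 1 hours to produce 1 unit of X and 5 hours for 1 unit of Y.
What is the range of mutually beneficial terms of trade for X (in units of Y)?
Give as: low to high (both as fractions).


Opportunity cost of X for Country A = hours_X / hours_Y = 5/8 = 5/8 units of Y
Opportunity cost of X for Country B = hours_X / hours_Y = 1/5 = 1/5 units of Y
Terms of trade must be between the two opportunity costs.
Range: 1/5 to 5/8

1/5 to 5/8


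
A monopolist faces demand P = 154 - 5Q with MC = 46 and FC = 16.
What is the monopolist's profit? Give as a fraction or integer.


MR = MC: 154 - 10Q = 46
Q* = 54/5
P* = 154 - 5*54/5 = 100
Profit = (P* - MC)*Q* - FC
= (100 - 46)*54/5 - 16
= 54*54/5 - 16
= 2916/5 - 16 = 2836/5

2836/5


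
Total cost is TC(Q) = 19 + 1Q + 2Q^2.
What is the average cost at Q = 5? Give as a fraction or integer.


TC(5) = 19 + 1*5 + 2*5^2
TC(5) = 19 + 5 + 50 = 74
AC = TC/Q = 74/5 = 74/5

74/5


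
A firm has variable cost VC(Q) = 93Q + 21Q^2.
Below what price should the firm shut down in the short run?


AVC(Q) = VC(Q)/Q = 93 + 21Q
AVC is increasing in Q, so minimum AVC is at Q -> 0+.
Min AVC = 93
The firm should shut down if P < 93.

93


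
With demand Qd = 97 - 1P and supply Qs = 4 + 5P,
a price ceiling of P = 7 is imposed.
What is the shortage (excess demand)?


At P = 7:
Qd = 97 - 1*7 = 90
Qs = 4 + 5*7 = 39
Shortage = Qd - Qs = 90 - 39 = 51

51


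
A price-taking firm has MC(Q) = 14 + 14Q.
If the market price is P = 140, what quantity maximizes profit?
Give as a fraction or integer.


In perfect competition, profit is maximized where P = MC.
140 = 14 + 14Q
126 = 14Q
Q* = 126/14 = 9

9


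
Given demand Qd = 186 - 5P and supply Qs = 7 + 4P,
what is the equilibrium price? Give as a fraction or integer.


At equilibrium, Qd = Qs.
186 - 5P = 7 + 4P
186 - 7 = 5P + 4P
179 = 9P
P* = 179/9 = 179/9

179/9


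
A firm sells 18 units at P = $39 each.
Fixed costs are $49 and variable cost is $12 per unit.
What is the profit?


Total Revenue = P * Q = 39 * 18 = $702
Total Cost = FC + VC*Q = 49 + 12*18 = $265
Profit = TR - TC = 702 - 265 = $437

$437


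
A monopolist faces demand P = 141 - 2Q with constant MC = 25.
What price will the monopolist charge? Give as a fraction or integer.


MR = 141 - 4Q
Set MR = MC: 141 - 4Q = 25
Q* = 29
Substitute into demand:
P* = 141 - 2*29 = 83

83


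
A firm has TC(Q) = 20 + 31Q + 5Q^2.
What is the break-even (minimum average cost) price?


AC(Q) = 20/Q + 31 + 5Q
To minimize: dAC/dQ = -20/Q^2 + 5 = 0
Q^2 = 20/5 = 4
Q* = 2
Min AC = 20/2 + 31 + 5*2
Min AC = 10 + 31 + 10 = 51

51


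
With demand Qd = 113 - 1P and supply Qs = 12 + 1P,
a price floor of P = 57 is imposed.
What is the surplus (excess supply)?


At P = 57:
Qd = 113 - 1*57 = 56
Qs = 12 + 1*57 = 69
Surplus = Qs - Qd = 69 - 56 = 13

13


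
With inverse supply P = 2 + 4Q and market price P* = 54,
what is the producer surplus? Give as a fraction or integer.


Minimum supply price (at Q=0): P_min = 2
Quantity supplied at P* = 54:
Q* = (54 - 2)/4 = 13
PS = (1/2) * Q* * (P* - P_min)
PS = (1/2) * 13 * (54 - 2)
PS = (1/2) * 13 * 52 = 338

338


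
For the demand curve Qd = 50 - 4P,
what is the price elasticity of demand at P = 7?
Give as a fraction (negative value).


dQ/dP = -4
At P = 7: Q = 50 - 4*7 = 22
E = (dQ/dP)(P/Q) = (-4)(7/22) = -14/11

-14/11


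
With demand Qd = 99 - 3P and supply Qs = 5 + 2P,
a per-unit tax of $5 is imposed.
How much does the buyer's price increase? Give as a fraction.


With a per-unit tax, the buyer's price increase depends on relative slopes.
Supply slope: d = 2, Demand slope: b = 3
Buyer's price increase = d * tax / (b + d)
= 2 * 5 / (3 + 2)
= 10 / 5 = 2

2


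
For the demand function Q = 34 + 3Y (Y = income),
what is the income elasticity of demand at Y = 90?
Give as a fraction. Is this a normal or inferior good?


dQ/dY = 3
At Y = 90: Q = 34 + 3*90 = 304
Ey = (dQ/dY)(Y/Q) = 3 * 90 / 304 = 135/152
Since Ey > 0, this is a normal good.

135/152 (normal good)


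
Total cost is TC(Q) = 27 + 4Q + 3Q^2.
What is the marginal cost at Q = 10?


MC = dTC/dQ = 4 + 2*3*Q
At Q = 10:
MC = 4 + 6*10
MC = 4 + 60 = 64

64


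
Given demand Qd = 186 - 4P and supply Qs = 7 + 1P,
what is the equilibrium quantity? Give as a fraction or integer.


First find equilibrium price:
186 - 4P = 7 + 1P
P* = 179/5 = 179/5
Then substitute into demand:
Q* = 186 - 4 * 179/5 = 214/5

214/5


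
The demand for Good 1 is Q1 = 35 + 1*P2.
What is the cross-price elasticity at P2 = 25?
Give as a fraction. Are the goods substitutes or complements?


dQ1/dP2 = 1
At P2 = 25: Q1 = 35 + 1*25 = 60
Exy = (dQ1/dP2)(P2/Q1) = 1 * 25 / 60 = 5/12
Since Exy > 0, the goods are substitutes.

5/12 (substitutes)


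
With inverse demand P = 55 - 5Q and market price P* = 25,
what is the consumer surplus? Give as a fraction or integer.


Maximum willingness to pay (at Q=0): P_max = 55
Quantity demanded at P* = 25:
Q* = (55 - 25)/5 = 6
CS = (1/2) * Q* * (P_max - P*)
CS = (1/2) * 6 * (55 - 25)
CS = (1/2) * 6 * 30 = 90

90


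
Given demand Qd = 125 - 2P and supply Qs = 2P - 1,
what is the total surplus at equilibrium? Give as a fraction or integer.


Find equilibrium: 125 - 2P = 2P - 1
125 + 1 = 4P
P* = 126/4 = 63/2
Q* = 2*63/2 - 1 = 62
Inverse demand: P = 125/2 - Q/2, so P_max = 125/2
Inverse supply: P = 1/2 + Q/2, so P_min = 1/2
CS = (1/2) * 62 * (125/2 - 63/2) = 961
PS = (1/2) * 62 * (63/2 - 1/2) = 961
TS = CS + PS = 961 + 961 = 1922

1922


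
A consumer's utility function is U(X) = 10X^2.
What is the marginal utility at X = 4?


MU = dU/dX = 10*2*X^(2-1)
MU = 20*X^1
At X = 4:
MU = 20 * 4^1
MU = 20 * 4 = 80

80


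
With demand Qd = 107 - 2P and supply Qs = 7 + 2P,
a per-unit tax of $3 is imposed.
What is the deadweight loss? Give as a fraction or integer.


Pre-tax equilibrium quantity: Q* = 57
Post-tax equilibrium quantity: Q_tax = 54
Reduction in quantity: Q* - Q_tax = 3
DWL = (1/2) * tax * (Q* - Q_tax)
DWL = (1/2) * 3 * 3 = 9/2

9/2


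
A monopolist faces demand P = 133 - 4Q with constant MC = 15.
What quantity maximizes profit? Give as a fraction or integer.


TR = P*Q = (133 - 4Q)Q = 133Q - 4Q^2
MR = dTR/dQ = 133 - 8Q
Set MR = MC:
133 - 8Q = 15
118 = 8Q
Q* = 118/8 = 59/4

59/4


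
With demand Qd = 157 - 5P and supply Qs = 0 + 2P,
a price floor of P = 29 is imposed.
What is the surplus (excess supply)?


At P = 29:
Qd = 157 - 5*29 = 12
Qs = 0 + 2*29 = 58
Surplus = Qs - Qd = 58 - 12 = 46

46


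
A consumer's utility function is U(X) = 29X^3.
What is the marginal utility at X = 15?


MU = dU/dX = 29*3*X^(3-1)
MU = 87*X^2
At X = 15:
MU = 87 * 15^2
MU = 87 * 225 = 19575

19575


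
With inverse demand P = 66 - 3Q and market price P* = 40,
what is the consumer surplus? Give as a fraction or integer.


Maximum willingness to pay (at Q=0): P_max = 66
Quantity demanded at P* = 40:
Q* = (66 - 40)/3 = 26/3
CS = (1/2) * Q* * (P_max - P*)
CS = (1/2) * 26/3 * (66 - 40)
CS = (1/2) * 26/3 * 26 = 338/3

338/3


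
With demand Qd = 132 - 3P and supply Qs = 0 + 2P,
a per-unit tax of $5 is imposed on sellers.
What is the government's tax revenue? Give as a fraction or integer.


With tax on sellers, new supply: Qs' = 0 + 2(P - 5)
= 2P - 10
New equilibrium quantity:
Q_new = 234/5
Tax revenue = tax * Q_new = 5 * 234/5 = 234

234


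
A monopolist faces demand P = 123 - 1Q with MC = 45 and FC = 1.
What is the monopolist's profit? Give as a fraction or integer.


MR = MC: 123 - 2Q = 45
Q* = 39
P* = 123 - 1*39 = 84
Profit = (P* - MC)*Q* - FC
= (84 - 45)*39 - 1
= 39*39 - 1
= 1521 - 1 = 1520

1520


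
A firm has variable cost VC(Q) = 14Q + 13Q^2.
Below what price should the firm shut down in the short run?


AVC(Q) = VC(Q)/Q = 14 + 13Q
AVC is increasing in Q, so minimum AVC is at Q -> 0+.
Min AVC = 14
The firm should shut down if P < 14.

14


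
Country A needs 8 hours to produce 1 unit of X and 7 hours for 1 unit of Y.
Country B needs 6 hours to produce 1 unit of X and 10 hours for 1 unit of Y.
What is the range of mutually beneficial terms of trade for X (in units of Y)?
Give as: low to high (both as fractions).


Opportunity cost of X for Country A = hours_X / hours_Y = 8/7 = 8/7 units of Y
Opportunity cost of X for Country B = hours_X / hours_Y = 6/10 = 3/5 units of Y
Terms of trade must be between the two opportunity costs.
Range: 3/5 to 8/7

3/5 to 8/7


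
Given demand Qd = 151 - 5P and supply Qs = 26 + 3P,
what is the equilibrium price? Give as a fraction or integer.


At equilibrium, Qd = Qs.
151 - 5P = 26 + 3P
151 - 26 = 5P + 3P
125 = 8P
P* = 125/8 = 125/8

125/8


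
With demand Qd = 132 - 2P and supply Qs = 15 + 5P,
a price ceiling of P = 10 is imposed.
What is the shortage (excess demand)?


At P = 10:
Qd = 132 - 2*10 = 112
Qs = 15 + 5*10 = 65
Shortage = Qd - Qs = 112 - 65 = 47

47


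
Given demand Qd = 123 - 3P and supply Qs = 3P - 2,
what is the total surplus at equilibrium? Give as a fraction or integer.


Find equilibrium: 123 - 3P = 3P - 2
123 + 2 = 6P
P* = 125/6 = 125/6
Q* = 3*125/6 - 2 = 121/2
Inverse demand: P = 41 - Q/3, so P_max = 41
Inverse supply: P = 2/3 + Q/3, so P_min = 2/3
CS = (1/2) * 121/2 * (41 - 125/6) = 14641/24
PS = (1/2) * 121/2 * (125/6 - 2/3) = 14641/24
TS = CS + PS = 14641/24 + 14641/24 = 14641/12

14641/12


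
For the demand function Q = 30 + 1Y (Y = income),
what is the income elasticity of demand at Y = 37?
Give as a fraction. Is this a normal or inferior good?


dQ/dY = 1
At Y = 37: Q = 30 + 1*37 = 67
Ey = (dQ/dY)(Y/Q) = 1 * 37 / 67 = 37/67
Since Ey > 0, this is a normal good.

37/67 (normal good)


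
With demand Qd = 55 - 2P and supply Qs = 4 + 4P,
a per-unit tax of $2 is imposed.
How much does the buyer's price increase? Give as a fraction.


With a per-unit tax, the buyer's price increase depends on relative slopes.
Supply slope: d = 4, Demand slope: b = 2
Buyer's price increase = d * tax / (b + d)
= 4 * 2 / (2 + 4)
= 8 / 6 = 4/3

4/3


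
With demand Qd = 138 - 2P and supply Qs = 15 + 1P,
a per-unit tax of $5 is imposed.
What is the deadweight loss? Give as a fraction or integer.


Pre-tax equilibrium quantity: Q* = 56
Post-tax equilibrium quantity: Q_tax = 158/3
Reduction in quantity: Q* - Q_tax = 10/3
DWL = (1/2) * tax * (Q* - Q_tax)
DWL = (1/2) * 5 * 10/3 = 25/3

25/3


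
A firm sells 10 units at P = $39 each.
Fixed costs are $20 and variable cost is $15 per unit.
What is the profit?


Total Revenue = P * Q = 39 * 10 = $390
Total Cost = FC + VC*Q = 20 + 15*10 = $170
Profit = TR - TC = 390 - 170 = $220

$220


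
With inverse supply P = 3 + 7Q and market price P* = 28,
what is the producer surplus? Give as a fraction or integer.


Minimum supply price (at Q=0): P_min = 3
Quantity supplied at P* = 28:
Q* = (28 - 3)/7 = 25/7
PS = (1/2) * Q* * (P* - P_min)
PS = (1/2) * 25/7 * (28 - 3)
PS = (1/2) * 25/7 * 25 = 625/14

625/14


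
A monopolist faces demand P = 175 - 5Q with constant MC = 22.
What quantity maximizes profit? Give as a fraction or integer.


TR = P*Q = (175 - 5Q)Q = 175Q - 5Q^2
MR = dTR/dQ = 175 - 10Q
Set MR = MC:
175 - 10Q = 22
153 = 10Q
Q* = 153/10 = 153/10

153/10


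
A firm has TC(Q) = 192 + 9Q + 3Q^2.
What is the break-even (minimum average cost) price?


AC(Q) = 192/Q + 9 + 3Q
To minimize: dAC/dQ = -192/Q^2 + 3 = 0
Q^2 = 192/3 = 64
Q* = 8
Min AC = 192/8 + 9 + 3*8
Min AC = 24 + 9 + 24 = 57

57


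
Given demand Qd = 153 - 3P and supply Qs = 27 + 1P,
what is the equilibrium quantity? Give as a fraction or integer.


First find equilibrium price:
153 - 3P = 27 + 1P
P* = 126/4 = 63/2
Then substitute into demand:
Q* = 153 - 3 * 63/2 = 117/2

117/2


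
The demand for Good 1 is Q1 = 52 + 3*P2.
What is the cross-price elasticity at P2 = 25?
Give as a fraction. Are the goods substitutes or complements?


dQ1/dP2 = 3
At P2 = 25: Q1 = 52 + 3*25 = 127
Exy = (dQ1/dP2)(P2/Q1) = 3 * 25 / 127 = 75/127
Since Exy > 0, the goods are substitutes.

75/127 (substitutes)


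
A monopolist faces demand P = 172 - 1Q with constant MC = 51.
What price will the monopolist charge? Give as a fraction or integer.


MR = 172 - 2Q
Set MR = MC: 172 - 2Q = 51
Q* = 121/2
Substitute into demand:
P* = 172 - 1*121/2 = 223/2

223/2


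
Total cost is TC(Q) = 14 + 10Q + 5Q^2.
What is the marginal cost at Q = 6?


MC = dTC/dQ = 10 + 2*5*Q
At Q = 6:
MC = 10 + 10*6
MC = 10 + 60 = 70

70


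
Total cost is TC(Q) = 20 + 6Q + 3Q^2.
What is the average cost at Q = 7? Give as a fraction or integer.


TC(7) = 20 + 6*7 + 3*7^2
TC(7) = 20 + 42 + 147 = 209
AC = TC/Q = 209/7 = 209/7

209/7


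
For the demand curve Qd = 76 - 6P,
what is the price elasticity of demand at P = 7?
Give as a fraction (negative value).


dQ/dP = -6
At P = 7: Q = 76 - 6*7 = 34
E = (dQ/dP)(P/Q) = (-6)(7/34) = -21/17

-21/17


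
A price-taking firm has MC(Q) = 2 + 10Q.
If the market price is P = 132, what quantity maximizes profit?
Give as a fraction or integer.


In perfect competition, profit is maximized where P = MC.
132 = 2 + 10Q
130 = 10Q
Q* = 130/10 = 13

13


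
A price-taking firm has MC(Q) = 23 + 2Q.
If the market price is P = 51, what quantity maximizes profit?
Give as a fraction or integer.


In perfect competition, profit is maximized where P = MC.
51 = 23 + 2Q
28 = 2Q
Q* = 28/2 = 14

14


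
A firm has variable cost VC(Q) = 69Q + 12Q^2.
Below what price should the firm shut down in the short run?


AVC(Q) = VC(Q)/Q = 69 + 12Q
AVC is increasing in Q, so minimum AVC is at Q -> 0+.
Min AVC = 69
The firm should shut down if P < 69.

69


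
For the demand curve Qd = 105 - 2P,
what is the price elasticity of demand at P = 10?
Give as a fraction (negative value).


dQ/dP = -2
At P = 10: Q = 105 - 2*10 = 85
E = (dQ/dP)(P/Q) = (-2)(10/85) = -4/17

-4/17


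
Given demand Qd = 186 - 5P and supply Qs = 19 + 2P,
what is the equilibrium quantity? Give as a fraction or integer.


First find equilibrium price:
186 - 5P = 19 + 2P
P* = 167/7 = 167/7
Then substitute into demand:
Q* = 186 - 5 * 167/7 = 467/7

467/7


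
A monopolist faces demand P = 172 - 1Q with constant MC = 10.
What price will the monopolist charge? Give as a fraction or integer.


MR = 172 - 2Q
Set MR = MC: 172 - 2Q = 10
Q* = 81
Substitute into demand:
P* = 172 - 1*81 = 91

91


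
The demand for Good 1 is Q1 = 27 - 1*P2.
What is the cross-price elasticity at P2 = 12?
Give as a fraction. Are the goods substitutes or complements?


dQ1/dP2 = -1
At P2 = 12: Q1 = 27 - 1*12 = 15
Exy = (dQ1/dP2)(P2/Q1) = -1 * 12 / 15 = -4/5
Since Exy < 0, the goods are complements.

-4/5 (complements)


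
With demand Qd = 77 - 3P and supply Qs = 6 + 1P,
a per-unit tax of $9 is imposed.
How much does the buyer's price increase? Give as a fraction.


With a per-unit tax, the buyer's price increase depends on relative slopes.
Supply slope: d = 1, Demand slope: b = 3
Buyer's price increase = d * tax / (b + d)
= 1 * 9 / (3 + 1)
= 9 / 4 = 9/4

9/4


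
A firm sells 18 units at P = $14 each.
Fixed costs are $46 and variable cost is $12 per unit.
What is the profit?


Total Revenue = P * Q = 14 * 18 = $252
Total Cost = FC + VC*Q = 46 + 12*18 = $262
Profit = TR - TC = 252 - 262 = $-10

$-10


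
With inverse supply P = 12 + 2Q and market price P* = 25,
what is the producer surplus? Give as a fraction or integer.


Minimum supply price (at Q=0): P_min = 12
Quantity supplied at P* = 25:
Q* = (25 - 12)/2 = 13/2
PS = (1/2) * Q* * (P* - P_min)
PS = (1/2) * 13/2 * (25 - 12)
PS = (1/2) * 13/2 * 13 = 169/4

169/4


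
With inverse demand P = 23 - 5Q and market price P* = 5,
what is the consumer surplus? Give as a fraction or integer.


Maximum willingness to pay (at Q=0): P_max = 23
Quantity demanded at P* = 5:
Q* = (23 - 5)/5 = 18/5
CS = (1/2) * Q* * (P_max - P*)
CS = (1/2) * 18/5 * (23 - 5)
CS = (1/2) * 18/5 * 18 = 162/5

162/5


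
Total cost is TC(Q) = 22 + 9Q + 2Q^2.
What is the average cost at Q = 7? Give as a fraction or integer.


TC(7) = 22 + 9*7 + 2*7^2
TC(7) = 22 + 63 + 98 = 183
AC = TC/Q = 183/7 = 183/7

183/7


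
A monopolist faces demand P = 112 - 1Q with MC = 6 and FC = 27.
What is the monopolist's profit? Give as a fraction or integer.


MR = MC: 112 - 2Q = 6
Q* = 53
P* = 112 - 1*53 = 59
Profit = (P* - MC)*Q* - FC
= (59 - 6)*53 - 27
= 53*53 - 27
= 2809 - 27 = 2782

2782


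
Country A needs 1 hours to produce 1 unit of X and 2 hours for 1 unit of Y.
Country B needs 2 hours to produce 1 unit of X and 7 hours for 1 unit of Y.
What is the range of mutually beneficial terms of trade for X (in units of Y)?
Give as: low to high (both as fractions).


Opportunity cost of X for Country A = hours_X / hours_Y = 1/2 = 1/2 units of Y
Opportunity cost of X for Country B = hours_X / hours_Y = 2/7 = 2/7 units of Y
Terms of trade must be between the two opportunity costs.
Range: 2/7 to 1/2

2/7 to 1/2


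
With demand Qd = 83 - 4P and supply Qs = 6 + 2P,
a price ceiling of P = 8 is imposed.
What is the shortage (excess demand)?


At P = 8:
Qd = 83 - 4*8 = 51
Qs = 6 + 2*8 = 22
Shortage = Qd - Qs = 51 - 22 = 29

29
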